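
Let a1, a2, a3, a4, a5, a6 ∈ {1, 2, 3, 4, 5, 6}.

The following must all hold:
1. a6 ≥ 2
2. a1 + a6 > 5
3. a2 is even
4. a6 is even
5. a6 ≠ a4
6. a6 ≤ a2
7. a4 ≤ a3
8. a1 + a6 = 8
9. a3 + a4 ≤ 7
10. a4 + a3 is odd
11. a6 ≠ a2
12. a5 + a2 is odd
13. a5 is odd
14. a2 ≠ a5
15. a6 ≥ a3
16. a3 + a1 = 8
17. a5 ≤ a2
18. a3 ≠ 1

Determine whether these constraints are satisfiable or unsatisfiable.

The assignment a1 = 4, a2 = 6, a3 = 4, a4 = 1, a5 = 1, a6 = 4 works:
  constraint 2 holds since a1 + a6 = 8.
  constraint 8 holds since a1 + a6 = 8.
  constraint 9 holds since a3 + a4 = 5.
The rest check out directly.

Satisfiable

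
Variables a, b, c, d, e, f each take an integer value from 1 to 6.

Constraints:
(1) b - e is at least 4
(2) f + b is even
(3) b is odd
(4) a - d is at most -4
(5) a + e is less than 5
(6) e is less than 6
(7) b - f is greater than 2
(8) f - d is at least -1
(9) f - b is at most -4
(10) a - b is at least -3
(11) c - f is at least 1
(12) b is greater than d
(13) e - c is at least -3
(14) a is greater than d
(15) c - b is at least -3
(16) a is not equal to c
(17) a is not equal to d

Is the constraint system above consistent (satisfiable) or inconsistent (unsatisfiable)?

Constraints 1, 4, 8, 10, 11, and 13 give a − b ≥ -3, b − e ≥ 4, e − c ≥ -3, c − f ≥ 1, f − d ≥ -1, d − a ≥ 4.
Adding all 6 inequalities: the left sides telescope to 0, and the right sides sum to (-3) + 4 + (-3) + 1 + (-1) + 4 = 2. So 0 ≥ 2, which is false.

Unsatisfiable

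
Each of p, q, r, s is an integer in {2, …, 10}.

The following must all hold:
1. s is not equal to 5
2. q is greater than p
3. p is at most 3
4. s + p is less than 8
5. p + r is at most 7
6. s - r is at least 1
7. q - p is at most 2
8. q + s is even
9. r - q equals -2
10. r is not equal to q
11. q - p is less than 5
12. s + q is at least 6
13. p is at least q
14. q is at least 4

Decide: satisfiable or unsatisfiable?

Unsatisfiable

From constraint 14: q ≥ 4. From constraints 3 and 13: q ≤ p and p ≤ 3, so q ≤ 3. But 3 < 4, so no value of q works.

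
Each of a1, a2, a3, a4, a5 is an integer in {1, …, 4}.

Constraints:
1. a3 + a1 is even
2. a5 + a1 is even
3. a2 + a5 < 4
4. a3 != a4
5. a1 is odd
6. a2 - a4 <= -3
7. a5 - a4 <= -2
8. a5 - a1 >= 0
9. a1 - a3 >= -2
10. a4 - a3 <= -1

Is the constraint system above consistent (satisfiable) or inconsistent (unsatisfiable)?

Unsatisfiable

Constraints 7, 8, 9, and 10 give a5 − a1 ≥ 0, a1 − a3 ≥ -2, a3 − a4 ≥ 1, a4 − a5 ≥ 2.
Adding all 4 inequalities: the left sides telescope to 0, and the right sides sum to 0 + (-2) + 1 + 2 = 1. So 0 ≥ 1, which is false.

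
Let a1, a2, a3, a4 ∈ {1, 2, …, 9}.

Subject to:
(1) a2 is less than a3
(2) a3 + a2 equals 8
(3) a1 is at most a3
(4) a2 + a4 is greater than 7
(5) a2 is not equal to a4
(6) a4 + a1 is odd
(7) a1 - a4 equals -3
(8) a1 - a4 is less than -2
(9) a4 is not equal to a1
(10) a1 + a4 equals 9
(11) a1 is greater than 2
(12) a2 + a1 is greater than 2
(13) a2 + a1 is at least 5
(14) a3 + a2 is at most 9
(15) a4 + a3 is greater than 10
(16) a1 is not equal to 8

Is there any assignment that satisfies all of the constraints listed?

Satisfiable

Setting (a1, a2, a3, a4) = (3, 2, 6, 6) satisfies everything: constraint 2: a3 + a2 = 8; constraint 4: a2 + a4 = 8; constraint 7: a1 - a4 = -3, and the others follow.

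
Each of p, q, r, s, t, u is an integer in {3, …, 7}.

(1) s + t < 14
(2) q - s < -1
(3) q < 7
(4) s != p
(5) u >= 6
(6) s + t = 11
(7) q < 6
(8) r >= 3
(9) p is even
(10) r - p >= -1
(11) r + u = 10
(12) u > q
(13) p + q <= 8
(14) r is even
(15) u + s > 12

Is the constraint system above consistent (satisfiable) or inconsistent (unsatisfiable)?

The assignment p = 4, q = 3, r = 4, s = 7, t = 4, u = 6 works:
  constraint 1 holds since s + t = 11.
  constraint 2 holds since q - s = -4.
The rest check out directly.

Satisfiable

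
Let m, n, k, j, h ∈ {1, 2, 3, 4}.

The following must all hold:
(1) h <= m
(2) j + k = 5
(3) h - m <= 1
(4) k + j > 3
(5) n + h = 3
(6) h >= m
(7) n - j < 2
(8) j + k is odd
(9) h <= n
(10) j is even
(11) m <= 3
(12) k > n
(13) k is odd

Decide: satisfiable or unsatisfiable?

Satisfiable

Setting (m, n, k, j, h) = (1, 2, 3, 2, 1) satisfies everything: constraint 2: j + k = 5; constraint 3: h - m = 0; constraint 4: k + j = 5, and the others follow.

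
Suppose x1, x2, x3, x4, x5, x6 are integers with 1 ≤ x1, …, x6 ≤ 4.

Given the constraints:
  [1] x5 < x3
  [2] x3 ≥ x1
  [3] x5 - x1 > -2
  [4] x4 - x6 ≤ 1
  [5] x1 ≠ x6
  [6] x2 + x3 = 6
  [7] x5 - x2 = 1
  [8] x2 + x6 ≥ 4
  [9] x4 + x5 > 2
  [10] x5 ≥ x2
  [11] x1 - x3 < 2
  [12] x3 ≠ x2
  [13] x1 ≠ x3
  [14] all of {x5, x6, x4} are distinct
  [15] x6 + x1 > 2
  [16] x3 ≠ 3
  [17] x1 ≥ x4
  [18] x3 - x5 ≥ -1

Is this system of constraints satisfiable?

Satisfiable

Setting (x1, x2, x3, x4, x5, x6) = (3, 2, 4, 1, 3, 2) satisfies everything: constraint 3: x5 - x1 = 0; constraint 4: x4 - x6 = -1; constraint 6: x2 + x3 = 6, and the others follow.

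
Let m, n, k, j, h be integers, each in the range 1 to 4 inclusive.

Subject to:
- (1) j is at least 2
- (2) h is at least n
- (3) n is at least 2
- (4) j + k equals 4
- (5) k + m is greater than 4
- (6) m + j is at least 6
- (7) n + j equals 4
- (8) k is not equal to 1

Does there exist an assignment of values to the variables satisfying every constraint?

Satisfiable

The assignment m = 4, n = 2, k = 2, j = 2, h = 3 works:
  constraint 4 holds since j + k = 4.
  constraint 5 holds since k + m = 6.
The rest check out directly.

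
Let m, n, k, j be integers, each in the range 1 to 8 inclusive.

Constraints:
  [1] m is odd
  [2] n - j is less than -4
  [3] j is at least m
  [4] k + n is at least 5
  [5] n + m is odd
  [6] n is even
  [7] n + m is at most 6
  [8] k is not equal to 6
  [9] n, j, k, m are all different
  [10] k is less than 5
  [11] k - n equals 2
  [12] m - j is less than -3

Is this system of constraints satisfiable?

Satisfiable

One satisfying assignment is m = 3, n = 2, k = 4, j = 8.
For the less obvious constraints — constraint 2: n - j = -6; constraint 4: k + n = 6 — and the others hold by inspection.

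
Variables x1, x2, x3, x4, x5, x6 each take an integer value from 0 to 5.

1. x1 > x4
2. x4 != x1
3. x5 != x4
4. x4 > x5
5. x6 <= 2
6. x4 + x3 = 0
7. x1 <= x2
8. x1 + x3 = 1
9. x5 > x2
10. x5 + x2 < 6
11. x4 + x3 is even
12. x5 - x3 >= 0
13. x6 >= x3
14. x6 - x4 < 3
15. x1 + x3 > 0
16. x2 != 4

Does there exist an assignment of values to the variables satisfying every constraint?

Constraints 1, 4, 7, and 9 give x4 < x1, x1 ≤ x2, x2 < x5, x5 < x4. Chaining: x4 < x1 ≤ x2 < x5 < x4, which forces x4 < x4 — impossible.

Unsatisfiable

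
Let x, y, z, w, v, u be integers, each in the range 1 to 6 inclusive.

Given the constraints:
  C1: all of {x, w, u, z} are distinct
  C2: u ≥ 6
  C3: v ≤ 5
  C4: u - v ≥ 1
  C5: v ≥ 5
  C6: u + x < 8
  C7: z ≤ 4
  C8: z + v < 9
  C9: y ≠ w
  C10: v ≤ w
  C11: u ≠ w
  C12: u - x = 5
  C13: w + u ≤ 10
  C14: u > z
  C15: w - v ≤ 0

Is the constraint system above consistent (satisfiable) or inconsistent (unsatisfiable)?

Unsatisfiable

From constraints 5 and 10: w ≥ v ≥ 5. From constraint 2: u ≥ 6. Hence w + u ≥ 11. But constraint 13 requires w + u ≤ 10, and 10 < 11. Contradiction.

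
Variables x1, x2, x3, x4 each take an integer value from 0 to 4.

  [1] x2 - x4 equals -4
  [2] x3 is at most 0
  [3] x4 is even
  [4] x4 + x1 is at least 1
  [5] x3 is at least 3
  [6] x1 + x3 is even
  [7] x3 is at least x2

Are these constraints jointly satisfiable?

Unsatisfiable

From constraint 5: x3 ≥ 3. From constraint 2: x3 ≤ 0. But 0 < 3, so no value of x3 works.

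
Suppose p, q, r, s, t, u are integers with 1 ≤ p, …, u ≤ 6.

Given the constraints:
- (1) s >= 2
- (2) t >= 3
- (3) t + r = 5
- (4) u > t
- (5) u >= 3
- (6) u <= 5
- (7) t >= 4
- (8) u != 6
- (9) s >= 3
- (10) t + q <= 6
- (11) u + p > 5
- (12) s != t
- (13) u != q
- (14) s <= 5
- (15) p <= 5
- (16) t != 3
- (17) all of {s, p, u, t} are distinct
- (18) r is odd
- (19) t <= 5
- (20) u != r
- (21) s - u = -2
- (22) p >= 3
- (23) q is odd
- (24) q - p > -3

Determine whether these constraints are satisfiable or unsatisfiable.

Constraints 2, 5, 6, 9, 14, 15, 19, and 22 confine each of s, p, u, t to the 3 values {3, …, 5}.
Constraint 17 requires all 4 of them to be distinct, but only 3 values are available — impossible by the pigeonhole principle.

Unsatisfiable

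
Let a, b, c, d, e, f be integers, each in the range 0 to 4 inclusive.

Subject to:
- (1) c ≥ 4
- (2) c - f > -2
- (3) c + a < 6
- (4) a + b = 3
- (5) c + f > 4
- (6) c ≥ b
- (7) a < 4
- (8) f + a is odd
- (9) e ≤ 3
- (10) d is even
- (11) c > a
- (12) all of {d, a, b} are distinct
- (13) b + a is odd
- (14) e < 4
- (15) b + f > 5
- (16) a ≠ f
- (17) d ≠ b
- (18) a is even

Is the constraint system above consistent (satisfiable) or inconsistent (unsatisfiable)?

Satisfiable

One satisfying assignment is a = 0, b = 3, c = 4, d = 4, e = 2, f = 3.
For the less obvious constraints — constraint 2: c - f = 1; constraint 3: c + a = 4 — and the others hold by inspection.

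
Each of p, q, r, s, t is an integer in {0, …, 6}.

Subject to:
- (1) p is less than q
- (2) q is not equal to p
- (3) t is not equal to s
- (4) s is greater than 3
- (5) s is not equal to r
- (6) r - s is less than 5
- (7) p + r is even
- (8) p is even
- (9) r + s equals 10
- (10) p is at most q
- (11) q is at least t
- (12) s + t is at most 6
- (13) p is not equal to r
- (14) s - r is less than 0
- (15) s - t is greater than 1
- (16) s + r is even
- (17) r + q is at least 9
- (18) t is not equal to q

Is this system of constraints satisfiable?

Satisfiable

Try p = 0, q = 6, r = 6, s = 4, t = 0.
Check constraint 6: r - s = 2; constraint 9: r + s = 10; constraint 12: s + t = 4. The remaining constraints are straightforward to verify.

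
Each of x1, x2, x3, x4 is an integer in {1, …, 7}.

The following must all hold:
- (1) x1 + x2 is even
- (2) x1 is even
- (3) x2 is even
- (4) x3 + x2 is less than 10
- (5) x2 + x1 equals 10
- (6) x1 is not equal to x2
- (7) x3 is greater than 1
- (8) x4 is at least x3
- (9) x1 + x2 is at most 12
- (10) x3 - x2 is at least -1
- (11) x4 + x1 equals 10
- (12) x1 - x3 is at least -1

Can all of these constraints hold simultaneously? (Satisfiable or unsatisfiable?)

Satisfiable

One satisfying assignment is x1 = 6, x2 = 4, x3 = 4, x4 = 4.
For the less obvious constraints — constraint 4: x3 + x2 = 8; constraint 5: x2 + x1 = 10; constraint 9: x1 + x2 = 10 — and the others hold by inspection.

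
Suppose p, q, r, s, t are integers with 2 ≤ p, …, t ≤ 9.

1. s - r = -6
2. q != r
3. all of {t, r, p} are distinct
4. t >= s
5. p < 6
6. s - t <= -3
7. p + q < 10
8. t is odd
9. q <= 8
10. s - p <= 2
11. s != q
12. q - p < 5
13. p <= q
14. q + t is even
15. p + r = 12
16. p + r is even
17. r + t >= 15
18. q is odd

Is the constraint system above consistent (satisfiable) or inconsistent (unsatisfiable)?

Satisfiable

One satisfying assignment is p = 3, q = 5, r = 9, s = 3, t = 7.
For the less obvious constraints — constraint 1: s - r = -6; constraint 6: s - t = -4; constraint 7: p + q = 8 — and the others hold by inspection.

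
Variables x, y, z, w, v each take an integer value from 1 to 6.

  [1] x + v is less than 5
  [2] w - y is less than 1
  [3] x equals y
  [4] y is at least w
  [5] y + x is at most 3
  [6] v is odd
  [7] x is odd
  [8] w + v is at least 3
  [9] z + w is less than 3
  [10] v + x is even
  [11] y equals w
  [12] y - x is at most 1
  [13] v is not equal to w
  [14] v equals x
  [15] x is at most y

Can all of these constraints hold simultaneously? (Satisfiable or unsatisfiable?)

From constraints 3, 11, and 14, v = x = y = w, so v = w. But constraint 13 says v ≠ w. Contradiction.

Unsatisfiable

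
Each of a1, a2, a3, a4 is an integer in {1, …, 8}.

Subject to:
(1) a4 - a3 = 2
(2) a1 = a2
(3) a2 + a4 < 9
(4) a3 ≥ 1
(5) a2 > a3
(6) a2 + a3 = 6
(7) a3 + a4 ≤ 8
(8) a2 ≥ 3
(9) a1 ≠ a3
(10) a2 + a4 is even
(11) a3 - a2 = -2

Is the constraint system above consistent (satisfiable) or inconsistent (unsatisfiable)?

Satisfiable

One satisfying assignment is a1 = 4, a2 = 4, a3 = 2, a4 = 4.
For the less obvious constraints — constraint 1: a4 - a3 = 2; constraint 3: a2 + a4 = 8; constraint 6: a2 + a3 = 6 — and the others hold by inspection.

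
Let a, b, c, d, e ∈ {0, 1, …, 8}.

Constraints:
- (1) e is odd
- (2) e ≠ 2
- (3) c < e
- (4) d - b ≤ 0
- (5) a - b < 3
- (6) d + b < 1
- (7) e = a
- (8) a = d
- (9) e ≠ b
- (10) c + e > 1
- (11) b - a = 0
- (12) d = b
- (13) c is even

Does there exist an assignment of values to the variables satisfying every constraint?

From constraints 7, 8, and 12, e = a = d = b, so e = b. But constraint 9 says e ≠ b. Contradiction.

Unsatisfiable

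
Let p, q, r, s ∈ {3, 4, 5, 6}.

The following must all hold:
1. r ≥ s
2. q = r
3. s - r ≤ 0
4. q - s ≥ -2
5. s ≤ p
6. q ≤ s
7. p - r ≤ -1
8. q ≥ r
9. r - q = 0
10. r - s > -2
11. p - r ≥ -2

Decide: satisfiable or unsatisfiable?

Unsatisfiable

Constraints 5, 6, 7, and 8 give p < r, r ≤ q, q ≤ s, s ≤ p. Chaining: p < r ≤ q ≤ s ≤ p, which forces p < p — impossible.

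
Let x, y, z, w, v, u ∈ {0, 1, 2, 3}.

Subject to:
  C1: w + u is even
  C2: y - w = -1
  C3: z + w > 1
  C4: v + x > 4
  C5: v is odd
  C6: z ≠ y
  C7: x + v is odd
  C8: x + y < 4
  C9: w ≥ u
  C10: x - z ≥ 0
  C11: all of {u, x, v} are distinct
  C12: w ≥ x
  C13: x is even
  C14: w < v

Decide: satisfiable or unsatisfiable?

Setting (x, y, z, w, v, u) = (2, 1, 0, 2, 3, 0) satisfies everything: constraint 2: y - w = -1; constraint 3: z + w = 2, and the others follow.

Satisfiable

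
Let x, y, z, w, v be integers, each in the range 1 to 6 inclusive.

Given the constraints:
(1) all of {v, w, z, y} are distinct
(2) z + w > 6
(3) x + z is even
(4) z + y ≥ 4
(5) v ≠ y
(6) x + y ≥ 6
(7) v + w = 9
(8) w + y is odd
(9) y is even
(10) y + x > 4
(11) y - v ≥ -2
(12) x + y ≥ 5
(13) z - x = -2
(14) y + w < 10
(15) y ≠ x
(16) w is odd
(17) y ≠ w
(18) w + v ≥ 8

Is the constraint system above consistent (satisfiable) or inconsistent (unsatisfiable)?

Satisfiable

One satisfying assignment is x = 5, y = 2, z = 3, w = 5, v = 4.
For the less obvious constraints — constraint 2: z + w = 8; constraint 4: z + y = 5 — and the others hold by inspection.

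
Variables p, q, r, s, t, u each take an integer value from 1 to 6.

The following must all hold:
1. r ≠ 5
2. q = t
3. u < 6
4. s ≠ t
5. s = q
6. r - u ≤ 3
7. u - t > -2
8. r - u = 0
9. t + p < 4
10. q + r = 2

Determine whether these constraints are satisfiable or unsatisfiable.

Unsatisfiable

From constraints 2 and 5, s = q = t, so s = t. But constraint 4 says s ≠ t. Contradiction.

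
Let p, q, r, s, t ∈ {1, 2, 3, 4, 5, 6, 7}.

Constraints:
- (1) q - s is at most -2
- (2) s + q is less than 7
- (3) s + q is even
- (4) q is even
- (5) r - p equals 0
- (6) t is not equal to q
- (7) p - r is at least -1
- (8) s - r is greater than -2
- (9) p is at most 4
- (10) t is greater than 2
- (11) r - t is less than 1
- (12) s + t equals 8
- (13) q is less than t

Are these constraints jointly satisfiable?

Satisfiable

Take p = 4, q = 2, r = 4, s = 4, t = 4. Then constraint 1: q - s = -2; constraint 2: s + q = 6; constraint 5: r - p = 0, and every other listed constraint is also met.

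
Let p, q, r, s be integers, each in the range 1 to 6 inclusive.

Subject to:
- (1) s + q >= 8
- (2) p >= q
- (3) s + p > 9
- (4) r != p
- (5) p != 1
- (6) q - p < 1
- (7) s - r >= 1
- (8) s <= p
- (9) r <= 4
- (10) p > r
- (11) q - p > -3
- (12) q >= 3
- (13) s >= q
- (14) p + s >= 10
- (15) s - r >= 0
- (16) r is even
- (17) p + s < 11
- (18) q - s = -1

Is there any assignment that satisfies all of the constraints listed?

Satisfiable

The assignment p = 5, q = 4, r = 4, s = 5 works:
  constraint 1 holds since s + q = 9.
  constraint 3 holds since s + p = 10.
The rest check out directly.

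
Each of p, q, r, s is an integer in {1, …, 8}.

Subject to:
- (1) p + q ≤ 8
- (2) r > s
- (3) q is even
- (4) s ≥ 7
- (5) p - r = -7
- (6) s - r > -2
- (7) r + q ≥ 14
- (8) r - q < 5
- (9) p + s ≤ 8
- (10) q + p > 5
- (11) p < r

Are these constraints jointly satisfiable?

Satisfiable

One satisfying assignment is p = 1, q = 6, r = 8, s = 7.
For the less obvious constraints — constraint 1: p + q = 7; constraint 5: p - r = -7; constraint 6: s - r = -1 — and the others hold by inspection.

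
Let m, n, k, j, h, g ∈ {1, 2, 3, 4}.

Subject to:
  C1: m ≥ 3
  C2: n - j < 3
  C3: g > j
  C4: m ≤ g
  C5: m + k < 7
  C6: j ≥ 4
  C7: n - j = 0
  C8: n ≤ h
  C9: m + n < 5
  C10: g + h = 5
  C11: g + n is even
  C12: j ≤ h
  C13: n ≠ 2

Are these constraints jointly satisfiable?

From constraints 1 and 4: g ≥ m ≥ 3. From constraints 6 and 12: h ≥ j ≥ 4. Hence g + h ≥ 7. But constraint 10 requires g + h = 5, and 5 < 7. Contradiction.

Unsatisfiable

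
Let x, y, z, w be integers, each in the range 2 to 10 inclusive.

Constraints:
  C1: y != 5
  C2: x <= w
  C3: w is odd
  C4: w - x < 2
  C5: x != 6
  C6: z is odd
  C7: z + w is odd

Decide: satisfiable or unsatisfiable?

Unsatisfiable

Constraint 6 makes z odd and constraint 3 makes w odd, so z + w must be even. Constraint 7 says z + w is odd — contradiction.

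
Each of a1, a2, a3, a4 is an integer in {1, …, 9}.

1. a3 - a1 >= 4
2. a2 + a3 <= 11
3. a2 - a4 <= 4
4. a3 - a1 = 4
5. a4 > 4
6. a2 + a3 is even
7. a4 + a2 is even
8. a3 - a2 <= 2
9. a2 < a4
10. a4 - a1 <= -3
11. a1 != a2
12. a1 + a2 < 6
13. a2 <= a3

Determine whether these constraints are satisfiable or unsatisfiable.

Unsatisfiable

Constraints 1, 3, 8, and 10 give a4 − a2 ≥ -4, a2 − a3 ≥ -2, a3 − a1 ≥ 4, a1 − a4 ≥ 3.
Adding all 4 inequalities: the left sides telescope to 0, and the right sides sum to (-4) + (-2) + 4 + 3 = 1. So 0 ≥ 1, which is false.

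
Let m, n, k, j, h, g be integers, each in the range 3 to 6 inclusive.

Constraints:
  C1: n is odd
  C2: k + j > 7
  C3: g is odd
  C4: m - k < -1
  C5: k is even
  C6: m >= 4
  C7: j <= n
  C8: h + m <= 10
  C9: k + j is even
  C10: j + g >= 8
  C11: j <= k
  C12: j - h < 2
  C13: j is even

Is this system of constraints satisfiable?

Satisfiable

One satisfying assignment is m = 4, n = 5, k = 6, j = 4, h = 3, g = 5.
For the less obvious constraints — constraint 2: k + j = 10; constraint 4: m - k = -2; constraint 8: h + m = 7 — and the others hold by inspection.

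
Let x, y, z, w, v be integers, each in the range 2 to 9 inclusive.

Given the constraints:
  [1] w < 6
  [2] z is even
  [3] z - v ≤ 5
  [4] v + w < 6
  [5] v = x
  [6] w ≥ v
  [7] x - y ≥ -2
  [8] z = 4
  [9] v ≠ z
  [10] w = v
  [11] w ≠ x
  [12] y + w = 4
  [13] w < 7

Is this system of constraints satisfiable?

Unsatisfiable

From constraints 5 and 10, w = v = x, so w = x. But constraint 11 says w ≠ x. Contradiction.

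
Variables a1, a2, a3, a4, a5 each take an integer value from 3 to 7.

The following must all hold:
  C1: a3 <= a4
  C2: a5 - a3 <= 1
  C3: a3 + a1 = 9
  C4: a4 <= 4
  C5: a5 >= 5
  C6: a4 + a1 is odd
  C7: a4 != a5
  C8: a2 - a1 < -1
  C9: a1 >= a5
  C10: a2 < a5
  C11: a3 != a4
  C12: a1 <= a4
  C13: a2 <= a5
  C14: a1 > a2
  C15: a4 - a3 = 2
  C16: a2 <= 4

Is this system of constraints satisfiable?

Unsatisfiable

From constraints 5 and 9: a1 ≥ a5 and a5 ≥ 5, so a1 ≥ 5. From constraints 4 and 12: a1 ≤ a4 and a4 ≤ 4, so a1 ≤ 4. But 4 < 5, so no value of a1 works.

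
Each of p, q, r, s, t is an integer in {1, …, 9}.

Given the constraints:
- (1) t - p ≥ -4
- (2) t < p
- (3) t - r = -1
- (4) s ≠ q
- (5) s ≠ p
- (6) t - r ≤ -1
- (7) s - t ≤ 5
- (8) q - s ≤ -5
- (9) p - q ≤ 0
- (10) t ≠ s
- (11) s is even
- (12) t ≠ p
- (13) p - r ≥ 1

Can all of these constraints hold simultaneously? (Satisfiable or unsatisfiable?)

Unsatisfiable

Constraints 6, 7, 8, 9, and 13 give q − p ≥ 0, p − r ≥ 1, r − t ≥ 1, t − s ≥ -5, s − q ≥ 5.
Adding all 5 inequalities: the left sides telescope to 0, and the right sides sum to 0 + 1 + 1 + (-5) + 5 = 2. So 0 ≥ 2, which is false.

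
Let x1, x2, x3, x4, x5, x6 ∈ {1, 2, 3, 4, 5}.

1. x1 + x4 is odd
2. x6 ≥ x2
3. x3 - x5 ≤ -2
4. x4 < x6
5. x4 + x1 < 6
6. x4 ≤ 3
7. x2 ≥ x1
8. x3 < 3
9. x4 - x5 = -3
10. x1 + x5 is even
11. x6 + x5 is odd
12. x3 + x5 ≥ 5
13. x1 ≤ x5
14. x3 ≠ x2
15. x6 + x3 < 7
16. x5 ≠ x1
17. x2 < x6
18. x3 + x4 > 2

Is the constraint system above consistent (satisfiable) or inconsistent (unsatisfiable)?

Satisfiable

Try x1 = 1, x2 = 1, x3 = 2, x4 = 2, x5 = 5, x6 = 4.
Check constraint 3: x3 - x5 = -3; constraint 5: x4 + x1 = 3. The remaining constraints are straightforward to verify.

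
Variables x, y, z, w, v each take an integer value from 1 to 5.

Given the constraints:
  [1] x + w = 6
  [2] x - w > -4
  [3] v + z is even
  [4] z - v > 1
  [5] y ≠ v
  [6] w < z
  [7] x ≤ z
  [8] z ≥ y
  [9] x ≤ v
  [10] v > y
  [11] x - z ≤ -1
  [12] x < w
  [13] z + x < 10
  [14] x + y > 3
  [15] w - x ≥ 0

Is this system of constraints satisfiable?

Setting (x, y, z, w, v) = (2, 2, 5, 4, 3) satisfies everything: constraint 1: x + w = 6; constraint 2: x - w = -2, and the others follow.

Satisfiable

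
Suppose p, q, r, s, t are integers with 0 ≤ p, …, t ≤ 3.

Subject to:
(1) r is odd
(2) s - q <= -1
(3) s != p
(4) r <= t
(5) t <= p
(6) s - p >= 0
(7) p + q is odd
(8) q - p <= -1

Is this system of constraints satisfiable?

Unsatisfiable

Constraints 2, 6, and 8 give q − s ≥ 1, s − p ≥ 0, p − q ≥ 1.
Adding all 3 inequalities: the left sides telescope to 0, and the right sides sum to 1 + 0 + 1 = 2. So 0 ≥ 2, which is false.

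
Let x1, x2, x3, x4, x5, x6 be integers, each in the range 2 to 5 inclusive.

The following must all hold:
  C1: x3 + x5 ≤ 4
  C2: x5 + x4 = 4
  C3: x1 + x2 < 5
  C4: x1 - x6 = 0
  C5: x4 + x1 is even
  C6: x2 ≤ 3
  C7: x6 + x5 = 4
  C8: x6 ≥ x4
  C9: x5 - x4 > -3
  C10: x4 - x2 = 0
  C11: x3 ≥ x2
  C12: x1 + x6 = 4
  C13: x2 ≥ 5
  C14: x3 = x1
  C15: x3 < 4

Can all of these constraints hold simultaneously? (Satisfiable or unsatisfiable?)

Unsatisfiable

From constraints 11 and 13: x3 ≥ x2 and x2 ≥ 5, so x3 ≥ 5. From constraint 15: x3 ≤ 3. But 3 < 5, so no value of x3 works.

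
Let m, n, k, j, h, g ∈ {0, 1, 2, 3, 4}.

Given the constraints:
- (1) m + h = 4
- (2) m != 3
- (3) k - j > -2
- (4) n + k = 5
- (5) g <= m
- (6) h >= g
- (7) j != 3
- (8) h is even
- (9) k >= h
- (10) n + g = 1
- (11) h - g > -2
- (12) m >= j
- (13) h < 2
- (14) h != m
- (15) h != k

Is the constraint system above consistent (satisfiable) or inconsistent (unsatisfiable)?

Satisfiable

Take m = 4, n = 1, k = 4, j = 4, h = 0, g = 0. Then constraint 1: m + h = 4; constraint 3: k - j = 0, and every other listed constraint is also met.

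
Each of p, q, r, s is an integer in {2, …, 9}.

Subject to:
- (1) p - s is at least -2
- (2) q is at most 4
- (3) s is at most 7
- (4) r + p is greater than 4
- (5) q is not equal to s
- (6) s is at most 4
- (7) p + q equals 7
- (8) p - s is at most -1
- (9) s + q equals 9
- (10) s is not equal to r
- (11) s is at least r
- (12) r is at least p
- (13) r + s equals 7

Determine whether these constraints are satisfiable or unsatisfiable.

Unsatisfiable

From constraint 6: s ≤ 4. From constraint 2: q ≤ 4. Hence s + q ≤ 8. But constraint 9 requires s + q = 9, and 9 > 8. Contradiction.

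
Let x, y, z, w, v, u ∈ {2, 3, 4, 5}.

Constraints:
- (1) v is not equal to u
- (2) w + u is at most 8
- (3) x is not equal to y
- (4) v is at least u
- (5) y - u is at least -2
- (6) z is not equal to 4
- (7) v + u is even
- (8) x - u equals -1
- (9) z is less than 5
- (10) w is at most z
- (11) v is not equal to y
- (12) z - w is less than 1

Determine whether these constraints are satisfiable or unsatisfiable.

Setting (x, y, z, w, v, u) = (2, 3, 2, 2, 5, 3) satisfies everything: constraint 2: w + u = 5; constraint 5: y - u = 0, and the others follow.

Satisfiable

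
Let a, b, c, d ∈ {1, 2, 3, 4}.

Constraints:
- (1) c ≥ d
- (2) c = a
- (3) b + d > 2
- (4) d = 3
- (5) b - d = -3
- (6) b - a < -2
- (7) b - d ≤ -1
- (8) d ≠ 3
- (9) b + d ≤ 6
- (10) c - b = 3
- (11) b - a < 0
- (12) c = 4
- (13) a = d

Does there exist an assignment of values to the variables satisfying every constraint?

Unsatisfiable

Constraint 12 fixes c = 4 and constraint 4 fixes d = 3. Constraints 2 and 13 give c = a = d, so c = d. But 4 ≠ 3 — contradiction.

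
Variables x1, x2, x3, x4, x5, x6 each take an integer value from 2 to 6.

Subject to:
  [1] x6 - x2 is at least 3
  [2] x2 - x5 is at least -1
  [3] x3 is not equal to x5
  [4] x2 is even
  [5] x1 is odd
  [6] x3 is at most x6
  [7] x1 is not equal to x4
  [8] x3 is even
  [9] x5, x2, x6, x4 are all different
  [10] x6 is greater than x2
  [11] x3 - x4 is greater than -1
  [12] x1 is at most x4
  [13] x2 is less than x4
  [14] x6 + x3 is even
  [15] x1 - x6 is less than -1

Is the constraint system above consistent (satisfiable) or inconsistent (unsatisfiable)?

The assignment x1 = 3, x2 = 2, x3 = 6, x4 = 4, x5 = 3, x6 = 6 works:
  constraint 1 holds since x6 - x2 = 4.
  constraint 2 holds since x2 - x5 = -1.
The rest check out directly.

Satisfiable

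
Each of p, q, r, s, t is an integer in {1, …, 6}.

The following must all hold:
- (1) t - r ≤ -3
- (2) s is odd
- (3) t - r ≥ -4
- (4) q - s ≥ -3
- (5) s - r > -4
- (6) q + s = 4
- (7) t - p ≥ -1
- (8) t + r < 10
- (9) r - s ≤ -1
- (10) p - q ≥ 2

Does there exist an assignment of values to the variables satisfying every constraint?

Constraints 1, 4, 7, 9, and 10 give s − r ≥ 1, r − t ≥ 3, t − p ≥ -1, p − q ≥ 2, q − s ≥ -3.
Adding all 5 inequalities: the left sides telescope to 0, and the right sides sum to 1 + 3 + (-1) + 2 + (-3) = 2. So 0 ≥ 2, which is false.

Unsatisfiable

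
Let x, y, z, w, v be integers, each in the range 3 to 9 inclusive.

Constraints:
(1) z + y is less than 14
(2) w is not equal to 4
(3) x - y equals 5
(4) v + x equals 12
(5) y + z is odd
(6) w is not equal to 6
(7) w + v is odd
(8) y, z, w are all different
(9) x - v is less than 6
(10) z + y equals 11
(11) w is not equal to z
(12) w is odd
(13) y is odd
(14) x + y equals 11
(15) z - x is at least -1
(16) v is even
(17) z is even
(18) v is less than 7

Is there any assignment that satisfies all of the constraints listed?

Setting (x, y, z, w, v) = (8, 3, 8, 7, 4) satisfies everything: constraint 1: z + y = 11; constraint 3: x - y = 5, and the others follow.

Satisfiable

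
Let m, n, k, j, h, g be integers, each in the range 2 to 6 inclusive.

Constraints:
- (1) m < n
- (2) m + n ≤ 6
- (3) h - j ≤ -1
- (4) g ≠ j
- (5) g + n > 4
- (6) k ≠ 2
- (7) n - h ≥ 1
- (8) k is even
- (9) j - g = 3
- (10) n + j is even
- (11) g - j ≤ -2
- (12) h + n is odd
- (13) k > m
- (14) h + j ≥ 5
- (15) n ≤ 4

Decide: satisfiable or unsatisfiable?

Satisfiable

Setting (m, n, k, j, h, g) = (2, 3, 6, 5, 2, 2) satisfies everything: constraint 2: m + n = 5; constraint 3: h - j = -3, and the others follow.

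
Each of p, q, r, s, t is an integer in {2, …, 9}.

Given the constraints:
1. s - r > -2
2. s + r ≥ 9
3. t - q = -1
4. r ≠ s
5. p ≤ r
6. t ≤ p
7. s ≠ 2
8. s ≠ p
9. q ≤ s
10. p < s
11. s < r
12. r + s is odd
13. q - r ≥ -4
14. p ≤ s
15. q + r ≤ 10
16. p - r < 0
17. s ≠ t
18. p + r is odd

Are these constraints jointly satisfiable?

Satisfiable

Take p = 2, q = 3, r = 5, s = 4, t = 2. Then constraint 1: s - r = -1; constraint 2: s + r = 9, and every other listed constraint is also met.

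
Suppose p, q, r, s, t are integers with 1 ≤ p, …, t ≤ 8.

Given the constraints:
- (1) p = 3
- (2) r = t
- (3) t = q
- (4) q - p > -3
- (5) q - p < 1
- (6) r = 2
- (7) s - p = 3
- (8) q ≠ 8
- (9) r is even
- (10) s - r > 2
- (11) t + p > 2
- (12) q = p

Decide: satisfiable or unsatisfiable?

Unsatisfiable

Constraint 6 fixes r = 2 and constraint 1 fixes p = 3. Constraints 2, 3, and 12 give r = t = q = p, so r = p. But 2 ≠ 3 — contradiction.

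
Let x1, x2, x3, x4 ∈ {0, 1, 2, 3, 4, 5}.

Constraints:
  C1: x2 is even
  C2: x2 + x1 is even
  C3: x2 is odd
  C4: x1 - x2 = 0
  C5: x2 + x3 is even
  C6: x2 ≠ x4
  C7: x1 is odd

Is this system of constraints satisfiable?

Unsatisfiable

Constraint 1 makes x2 even and constraint 7 makes x1 odd, so x2 + x1 must be odd. Constraint 2 says x2 + x1 is even — contradiction.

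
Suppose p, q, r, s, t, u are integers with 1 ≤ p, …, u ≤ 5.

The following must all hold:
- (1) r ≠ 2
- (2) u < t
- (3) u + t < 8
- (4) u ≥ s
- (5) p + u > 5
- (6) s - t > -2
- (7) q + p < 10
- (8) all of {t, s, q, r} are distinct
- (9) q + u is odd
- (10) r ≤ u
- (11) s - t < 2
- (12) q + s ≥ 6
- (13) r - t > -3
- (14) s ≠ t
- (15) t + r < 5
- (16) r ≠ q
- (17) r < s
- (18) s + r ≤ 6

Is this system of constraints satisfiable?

Satisfiable

Setting (p, q, r, s, t, u) = (4, 5, 1, 2, 3, 2) satisfies everything: constraint 3: u + t = 5; constraint 5: p + u = 6, and the others follow.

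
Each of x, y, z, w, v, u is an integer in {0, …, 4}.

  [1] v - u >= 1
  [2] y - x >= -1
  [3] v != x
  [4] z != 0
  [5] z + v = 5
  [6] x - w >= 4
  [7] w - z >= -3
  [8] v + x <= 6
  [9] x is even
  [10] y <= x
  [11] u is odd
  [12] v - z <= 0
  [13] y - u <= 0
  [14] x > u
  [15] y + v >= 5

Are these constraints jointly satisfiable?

Constraints 1, 2, 6, 7, 12, and 13 give w − z ≥ -3, z − v ≥ 0, v − u ≥ 1, u − y ≥ 0, y − x ≥ -1, x − w ≥ 4.
Adding all 6 inequalities: the left sides telescope to 0, and the right sides sum to (-3) + 0 + 1 + 0 + (-1) + 4 = 1. So 0 ≥ 1, which is false.

Unsatisfiable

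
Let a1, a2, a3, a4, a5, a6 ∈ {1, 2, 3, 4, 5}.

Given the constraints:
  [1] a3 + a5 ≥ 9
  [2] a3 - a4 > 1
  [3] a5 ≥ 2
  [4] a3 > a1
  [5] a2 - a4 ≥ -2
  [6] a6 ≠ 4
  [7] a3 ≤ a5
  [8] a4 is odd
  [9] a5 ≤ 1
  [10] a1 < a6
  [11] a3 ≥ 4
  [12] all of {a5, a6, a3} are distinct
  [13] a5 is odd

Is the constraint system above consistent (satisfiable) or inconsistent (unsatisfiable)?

From constraints 7 and 11: a5 ≥ a3 and a3 ≥ 4, so a5 ≥ 4. From constraint 9: a5 ≤ 1. But 1 < 4, so no value of a5 works.

Unsatisfiable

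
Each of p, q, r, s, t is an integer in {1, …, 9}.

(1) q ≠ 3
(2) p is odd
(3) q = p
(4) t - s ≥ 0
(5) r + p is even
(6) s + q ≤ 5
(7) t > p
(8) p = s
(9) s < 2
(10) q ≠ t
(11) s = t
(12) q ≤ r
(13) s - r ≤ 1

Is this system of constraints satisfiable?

Unsatisfiable

From constraints 3, 8, and 11, q = p = s = t, so q = t. But constraint 10 says q ≠ t. Contradiction.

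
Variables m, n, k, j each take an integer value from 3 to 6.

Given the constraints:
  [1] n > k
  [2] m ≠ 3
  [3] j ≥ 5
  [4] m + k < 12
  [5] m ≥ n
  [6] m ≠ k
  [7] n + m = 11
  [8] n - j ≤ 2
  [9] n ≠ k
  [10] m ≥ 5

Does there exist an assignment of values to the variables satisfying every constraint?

The assignment m = 6, n = 5, k = 3, j = 5 works:
  constraint 4 holds since m + k = 9.
  constraint 7 holds since n + m = 11.
  constraint 8 holds since n - j = 0.
The rest check out directly.

Satisfiable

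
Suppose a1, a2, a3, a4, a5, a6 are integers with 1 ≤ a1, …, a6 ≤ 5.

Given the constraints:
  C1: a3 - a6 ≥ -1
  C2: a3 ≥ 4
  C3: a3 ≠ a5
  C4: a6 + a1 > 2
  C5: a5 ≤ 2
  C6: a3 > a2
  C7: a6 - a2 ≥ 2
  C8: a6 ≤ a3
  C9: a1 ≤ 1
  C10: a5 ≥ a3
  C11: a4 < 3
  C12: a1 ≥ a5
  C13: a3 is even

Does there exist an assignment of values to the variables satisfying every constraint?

From constraints 2 and 10: a5 ≥ a3 and a3 ≥ 4, so a5 ≥ 4. From constraints 9 and 12: a5 ≤ a1 and a1 ≤ 1, so a5 ≤ 1. But 1 < 4, so no value of a5 works.

Unsatisfiable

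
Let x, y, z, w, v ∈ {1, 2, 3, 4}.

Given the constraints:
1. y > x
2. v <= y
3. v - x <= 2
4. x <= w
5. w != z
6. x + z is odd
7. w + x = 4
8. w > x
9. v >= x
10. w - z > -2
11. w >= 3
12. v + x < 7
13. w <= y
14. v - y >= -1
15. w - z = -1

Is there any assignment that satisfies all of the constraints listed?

One satisfying assignment is x = 1, y = 3, z = 4, w = 3, v = 3.
For the less obvious constraints — constraint 3: v - x = 2; constraint 7: w + x = 4 — and the others hold by inspection.

Satisfiable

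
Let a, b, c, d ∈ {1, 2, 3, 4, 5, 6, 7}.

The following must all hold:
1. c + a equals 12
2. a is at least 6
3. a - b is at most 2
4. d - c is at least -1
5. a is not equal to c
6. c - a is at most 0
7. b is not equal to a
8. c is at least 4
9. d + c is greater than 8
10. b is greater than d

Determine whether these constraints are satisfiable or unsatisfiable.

Satisfiable

Setting (a, b, c, d) = (7, 5, 5, 4) satisfies everything: constraint 1: c + a = 12; constraint 3: a - b = 2; constraint 4: d - c = -1, and the others follow.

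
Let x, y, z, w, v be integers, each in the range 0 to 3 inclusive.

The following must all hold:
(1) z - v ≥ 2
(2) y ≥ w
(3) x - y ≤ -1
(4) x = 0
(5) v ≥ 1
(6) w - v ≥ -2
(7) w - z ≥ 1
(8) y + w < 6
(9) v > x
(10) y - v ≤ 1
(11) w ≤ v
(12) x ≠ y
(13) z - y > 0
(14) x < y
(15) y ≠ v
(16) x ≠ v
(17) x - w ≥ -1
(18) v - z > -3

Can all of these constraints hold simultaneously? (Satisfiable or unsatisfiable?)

Unsatisfiable

Constraints 1, 3, 7, 10, and 17 give y − x ≥ 1, x − w ≥ -1, w − z ≥ 1, z − v ≥ 2, v − y ≥ -1.
Adding all 5 inequalities: the left sides telescope to 0, and the right sides sum to 1 + (-1) + 1 + 2 + (-1) = 2. So 0 ≥ 2, which is false.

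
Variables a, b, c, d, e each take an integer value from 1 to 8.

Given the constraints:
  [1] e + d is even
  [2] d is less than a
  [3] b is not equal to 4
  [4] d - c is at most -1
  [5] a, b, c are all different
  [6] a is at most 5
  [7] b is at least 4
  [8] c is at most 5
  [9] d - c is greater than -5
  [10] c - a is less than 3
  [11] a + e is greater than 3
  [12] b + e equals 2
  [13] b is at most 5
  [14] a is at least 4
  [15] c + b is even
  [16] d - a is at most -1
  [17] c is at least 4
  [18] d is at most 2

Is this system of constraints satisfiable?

Constraints 6, 7, 8, 13, 14, and 17 confine each of a, b, c to the 2 values {4, 5}.
Constraint 5 requires all 3 of them to be distinct, but only 2 values are available — impossible by the pigeonhole principle.

Unsatisfiable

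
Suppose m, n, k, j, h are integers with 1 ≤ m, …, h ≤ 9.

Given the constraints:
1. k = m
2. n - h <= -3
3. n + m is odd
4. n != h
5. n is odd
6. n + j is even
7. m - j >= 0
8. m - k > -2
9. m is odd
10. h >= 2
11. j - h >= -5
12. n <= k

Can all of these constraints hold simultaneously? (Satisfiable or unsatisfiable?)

Constraint 5 makes n odd and constraint 9 makes m odd, so n + m must be even. Constraint 3 says n + m is odd — contradiction.

Unsatisfiable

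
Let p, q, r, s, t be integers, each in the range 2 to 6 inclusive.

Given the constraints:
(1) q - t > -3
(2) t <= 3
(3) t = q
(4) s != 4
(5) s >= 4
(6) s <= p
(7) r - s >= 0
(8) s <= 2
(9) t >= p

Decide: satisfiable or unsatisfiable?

Unsatisfiable

From constraints 5 and 6: p ≥ s and s ≥ 4, so p ≥ 4. From constraints 2 and 9: p ≤ t and t ≤ 3, so p ≤ 3. But 3 < 4, so no value of p works.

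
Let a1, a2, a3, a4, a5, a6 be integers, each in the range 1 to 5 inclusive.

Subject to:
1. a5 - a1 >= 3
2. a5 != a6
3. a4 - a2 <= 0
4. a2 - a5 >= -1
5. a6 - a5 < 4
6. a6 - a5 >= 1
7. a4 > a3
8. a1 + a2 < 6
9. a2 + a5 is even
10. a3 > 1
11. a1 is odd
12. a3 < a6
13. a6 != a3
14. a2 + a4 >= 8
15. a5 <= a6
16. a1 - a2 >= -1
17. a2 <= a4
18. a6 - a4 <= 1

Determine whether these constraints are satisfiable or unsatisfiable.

Unsatisfiable

Constraints 1, 3, 6, 16, and 18 give a4 − a6 ≥ -1, a6 − a5 ≥ 1, a5 − a1 ≥ 3, a1 − a2 ≥ -1, a2 − a4 ≥ 0.
Adding all 5 inequalities: the left sides telescope to 0, and the right sides sum to (-1) + 1 + 3 + (-1) + 0 = 2. So 0 ≥ 2, which is false.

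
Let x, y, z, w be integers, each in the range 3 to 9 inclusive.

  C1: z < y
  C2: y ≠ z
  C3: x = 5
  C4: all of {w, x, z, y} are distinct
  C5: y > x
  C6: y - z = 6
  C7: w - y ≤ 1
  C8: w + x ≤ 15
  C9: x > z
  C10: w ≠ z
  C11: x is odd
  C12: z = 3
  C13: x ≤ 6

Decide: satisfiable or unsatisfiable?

Satisfiable

The assignment x = 5, y = 9, z = 3, w = 8 works:
  constraint 6 holds since y - z = 6.
  constraint 7 holds since w - y = -1.
  constraint 8 holds since w + x = 13.
The rest check out directly.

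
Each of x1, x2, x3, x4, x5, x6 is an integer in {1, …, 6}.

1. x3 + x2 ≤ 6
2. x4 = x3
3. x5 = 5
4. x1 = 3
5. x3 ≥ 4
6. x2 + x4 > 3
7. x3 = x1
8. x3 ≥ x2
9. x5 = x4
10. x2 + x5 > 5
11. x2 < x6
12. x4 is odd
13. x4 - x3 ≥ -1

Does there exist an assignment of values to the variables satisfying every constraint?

Unsatisfiable

Constraint 3 fixes x5 = 5 and constraint 4 fixes x1 = 3. Constraints 2, 7, and 9 give x5 = x4 = x3 = x1, so x5 = x1. But 5 ≠ 3 — contradiction.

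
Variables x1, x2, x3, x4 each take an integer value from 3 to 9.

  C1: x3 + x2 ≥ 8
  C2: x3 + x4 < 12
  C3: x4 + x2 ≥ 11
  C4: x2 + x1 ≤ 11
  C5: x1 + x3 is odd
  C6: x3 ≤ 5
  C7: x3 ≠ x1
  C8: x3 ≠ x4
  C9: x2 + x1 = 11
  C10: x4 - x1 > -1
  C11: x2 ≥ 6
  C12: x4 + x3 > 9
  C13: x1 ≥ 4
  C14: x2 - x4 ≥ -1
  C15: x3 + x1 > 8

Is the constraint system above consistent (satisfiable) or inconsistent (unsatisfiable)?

Setting (x1, x2, x3, x4) = (5, 6, 4, 6) satisfies everything: constraint 1: x3 + x2 = 10; constraint 2: x3 + x4 = 10, and the others follow.

Satisfiable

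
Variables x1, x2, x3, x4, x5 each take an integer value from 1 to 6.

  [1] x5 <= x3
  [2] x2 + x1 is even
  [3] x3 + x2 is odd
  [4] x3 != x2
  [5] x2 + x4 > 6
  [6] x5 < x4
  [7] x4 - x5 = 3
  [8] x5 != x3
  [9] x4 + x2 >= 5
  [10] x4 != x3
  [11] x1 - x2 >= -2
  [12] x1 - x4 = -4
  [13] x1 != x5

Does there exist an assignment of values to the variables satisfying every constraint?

Take x1 = 1, x2 = 3, x3 = 4, x4 = 5, x5 = 2. Then constraint 5: x2 + x4 = 8; constraint 7: x4 - x5 = 3, and every other listed constraint is also met.

Satisfiable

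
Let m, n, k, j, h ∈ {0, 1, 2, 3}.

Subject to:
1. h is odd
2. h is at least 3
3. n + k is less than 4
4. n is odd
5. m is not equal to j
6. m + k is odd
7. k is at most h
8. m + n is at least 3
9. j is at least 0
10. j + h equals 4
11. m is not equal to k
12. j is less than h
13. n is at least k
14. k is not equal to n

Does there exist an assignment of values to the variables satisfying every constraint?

One satisfying assignment is m = 3, n = 3, k = 0, j = 1, h = 3.
For the less obvious constraints — constraint 3: n + k = 3; constraint 8: m + n = 6 — and the others hold by inspection.

Satisfiable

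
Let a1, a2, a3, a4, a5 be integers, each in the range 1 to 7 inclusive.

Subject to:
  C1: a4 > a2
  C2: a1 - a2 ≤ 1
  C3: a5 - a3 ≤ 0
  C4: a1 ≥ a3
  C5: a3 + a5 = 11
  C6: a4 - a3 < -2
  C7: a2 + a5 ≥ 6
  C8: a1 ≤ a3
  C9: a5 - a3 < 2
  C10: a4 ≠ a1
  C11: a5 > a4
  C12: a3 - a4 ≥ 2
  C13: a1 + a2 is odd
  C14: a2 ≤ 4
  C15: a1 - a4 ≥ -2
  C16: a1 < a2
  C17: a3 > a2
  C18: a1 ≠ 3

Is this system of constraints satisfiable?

Constraints 1, 3, 4, 11, and 16 give a1 < a2, a2 < a4, a4 < a5, a5 ≤ a3, a3 ≤ a1. Chaining: a1 < a2 < a4 < a5 ≤ a3 ≤ a1, which forces a1 < a1 — impossible.

Unsatisfiable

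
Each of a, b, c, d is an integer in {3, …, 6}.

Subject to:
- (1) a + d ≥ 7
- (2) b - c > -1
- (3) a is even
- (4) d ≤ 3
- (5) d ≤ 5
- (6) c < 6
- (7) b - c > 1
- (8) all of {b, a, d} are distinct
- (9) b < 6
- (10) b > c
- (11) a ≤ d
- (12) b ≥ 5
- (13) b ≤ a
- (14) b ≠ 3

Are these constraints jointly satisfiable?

Unsatisfiable

From constraints 12 and 13: a ≥ b and b ≥ 5, so a ≥ 5. From constraints 4 and 11: a ≤ d and d ≤ 3, so a ≤ 3. But 3 < 5, so no value of a works.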